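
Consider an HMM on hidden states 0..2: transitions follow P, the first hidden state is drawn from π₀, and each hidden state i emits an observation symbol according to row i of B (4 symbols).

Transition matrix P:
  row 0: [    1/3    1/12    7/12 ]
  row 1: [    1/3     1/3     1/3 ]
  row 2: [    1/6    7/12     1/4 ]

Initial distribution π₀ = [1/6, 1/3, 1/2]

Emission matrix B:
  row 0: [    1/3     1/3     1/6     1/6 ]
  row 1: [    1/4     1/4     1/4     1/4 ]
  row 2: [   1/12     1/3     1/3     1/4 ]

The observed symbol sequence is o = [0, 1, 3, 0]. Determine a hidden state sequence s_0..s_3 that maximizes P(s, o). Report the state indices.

path = [1, 0, 2, 1]

t=0: δ = [5.556e-02, 8.333e-02, 4.167e-02]  (obs o_0=0)
t=1: δ = [9.259e-03, 6.944e-03, 1.080e-02]  ψ = [1, 1, 0]  (obs o_1=1)
t=2: δ = [5.144e-04, 1.575e-03, 1.350e-03]  ψ = [0, 2, 0]  (obs o_2=3)
t=3: δ = [1.750e-04, 1.969e-04, 4.376e-05]  ψ = [1, 2, 1]  (obs o_3=0)
backtrack: best end state = 1; path = [1, 0, 2, 1]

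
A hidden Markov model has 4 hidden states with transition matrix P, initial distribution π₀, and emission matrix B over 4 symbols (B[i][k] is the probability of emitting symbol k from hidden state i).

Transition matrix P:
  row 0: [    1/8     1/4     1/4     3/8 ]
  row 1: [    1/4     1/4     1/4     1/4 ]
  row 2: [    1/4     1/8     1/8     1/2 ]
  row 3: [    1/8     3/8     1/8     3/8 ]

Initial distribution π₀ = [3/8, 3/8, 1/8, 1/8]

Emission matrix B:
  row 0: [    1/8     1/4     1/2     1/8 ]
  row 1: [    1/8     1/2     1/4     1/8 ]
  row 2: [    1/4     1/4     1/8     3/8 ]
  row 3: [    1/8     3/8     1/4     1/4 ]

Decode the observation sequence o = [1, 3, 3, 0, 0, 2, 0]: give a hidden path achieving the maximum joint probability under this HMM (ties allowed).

t=0: δ = [9.375e-02, 1.875e-01, 3.125e-02, 4.688e-02]  (obs o_0=1)
t=1: δ = [5.859e-03, 5.859e-03, 1.758e-02, 1.172e-02]  ψ = [1, 1, 1, 1]  (obs o_1=3)
t=2: δ = [5.493e-04, 5.493e-04, 8.240e-04, 2.197e-03]  ψ = [2, 3, 2, 2]  (obs o_2=3)
t=3: δ = [3.433e-05, 1.030e-04, 6.866e-05, 1.030e-04]  ψ = [3, 3, 3, 3]  (obs o_3=0)
t=4: δ = [3.219e-06, 4.828e-06, 6.437e-06, 4.828e-06]  ψ = [1, 3, 1, 3]  (obs o_4=0)
t=5: δ = [8.047e-07, 4.526e-07, 1.509e-07, 8.047e-07]  ψ = [2, 3, 1, 2]  (obs o_5=2)
t=6: δ = [1.414e-08, 3.772e-08, 5.029e-08, 3.772e-08]  ψ = [1, 3, 0, 0]  (obs o_6=0)
backtrack: best end state = 2; path = [1, 2, 3, 1, 2, 0, 2]

path = [1, 2, 3, 1, 2, 0, 2]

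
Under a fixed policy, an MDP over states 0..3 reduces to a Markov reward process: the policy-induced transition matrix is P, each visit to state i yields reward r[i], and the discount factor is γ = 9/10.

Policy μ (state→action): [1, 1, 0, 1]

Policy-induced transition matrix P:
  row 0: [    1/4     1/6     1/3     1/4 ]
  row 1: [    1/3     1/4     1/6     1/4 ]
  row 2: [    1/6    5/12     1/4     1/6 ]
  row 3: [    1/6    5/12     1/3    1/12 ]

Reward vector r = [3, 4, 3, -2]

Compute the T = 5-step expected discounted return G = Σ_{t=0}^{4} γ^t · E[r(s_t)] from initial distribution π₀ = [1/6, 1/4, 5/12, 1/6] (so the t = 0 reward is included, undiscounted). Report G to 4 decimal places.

t=0: π = [0.1667, 0.2500, 0.4167, 0.1667], E[r] = 2.4167, γ^t·E[r] = 2.416667, running G = 2.416667
t=1: π = [0.2222, 0.3333, 0.2569, 0.1875], E[r] = 2.3958, γ^t·E[r] = 2.156250, running G = 4.572917
t=2: π = [0.2407, 0.3056, 0.2564, 0.1973], E[r] = 2.3189, γ^t·E[r] = 1.878281, running G = 6.451198
t=3: π = [0.2377, 0.3056, 0.2610, 0.1957], E[r] = 2.3268, γ^t·E[r] = 1.696254, running G = 8.147452
t=4: π = [0.2374, 0.3063, 0.2607, 0.1956], E[r] = 2.3282, γ^t·E[r] = 1.527543, running G = 9.674995

G = 9.6750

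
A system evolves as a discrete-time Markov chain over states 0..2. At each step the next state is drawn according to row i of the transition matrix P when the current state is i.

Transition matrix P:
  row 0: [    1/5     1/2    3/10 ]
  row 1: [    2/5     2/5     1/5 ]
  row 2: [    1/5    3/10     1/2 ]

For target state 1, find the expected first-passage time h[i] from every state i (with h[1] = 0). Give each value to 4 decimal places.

h = [2.3529, 0.0000, 2.9412]

First-step conditioning: h[1] = 0; for i ≠ 1, h[i] = 1 + Σ_k P[i][k]·h[k].
  h[0] = 1 + 1/5·h[0] + 3/10·h[2]
  h[2] = 1 + 1/5·h[0] + 1/2·h[2]
Solving the 2×2 linear system over states ≠ 1 gives exactly h = [40/17, 0, 50/17] (h[1] = 0 is the target).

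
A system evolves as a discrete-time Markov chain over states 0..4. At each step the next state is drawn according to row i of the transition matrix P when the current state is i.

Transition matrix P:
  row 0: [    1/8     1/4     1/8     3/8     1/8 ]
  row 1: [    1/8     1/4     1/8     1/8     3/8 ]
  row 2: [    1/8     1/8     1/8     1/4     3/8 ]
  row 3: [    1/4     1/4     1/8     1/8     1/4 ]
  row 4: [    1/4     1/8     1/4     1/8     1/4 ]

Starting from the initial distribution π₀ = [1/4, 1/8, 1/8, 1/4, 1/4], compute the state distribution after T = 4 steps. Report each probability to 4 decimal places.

π = [0.1827, 0.1962, 0.1590, 0.1906, 0.2716]

t=0: π = [0.2500, 0.1250, 0.1250, 0.2500, 0.2500]
t=1: π = [0.1875, 0.2031, 0.1563, 0.2031, 0.2500]
t=2: π = [0.1816, 0.1992, 0.1563, 0.1914, 0.2715]
t=3: π = [0.1829, 0.1965, 0.1589, 0.1899, 0.2717]
t=4: π = [0.1827, 0.1962, 0.1590, 0.1906, 0.2716]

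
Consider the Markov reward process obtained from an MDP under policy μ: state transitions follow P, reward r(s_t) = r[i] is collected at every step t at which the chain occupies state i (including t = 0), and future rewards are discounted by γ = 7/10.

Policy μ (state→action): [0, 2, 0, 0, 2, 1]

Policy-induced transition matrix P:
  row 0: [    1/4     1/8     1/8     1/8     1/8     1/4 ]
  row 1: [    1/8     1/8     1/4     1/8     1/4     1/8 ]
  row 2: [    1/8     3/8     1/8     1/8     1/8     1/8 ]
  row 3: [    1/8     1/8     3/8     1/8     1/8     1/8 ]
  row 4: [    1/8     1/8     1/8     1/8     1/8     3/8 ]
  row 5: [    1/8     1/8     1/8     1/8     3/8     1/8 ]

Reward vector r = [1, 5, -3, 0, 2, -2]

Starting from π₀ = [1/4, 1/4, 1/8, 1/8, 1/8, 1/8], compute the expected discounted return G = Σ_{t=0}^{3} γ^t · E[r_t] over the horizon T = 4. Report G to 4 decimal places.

G = 1.7793

t=0: π = [0.2500, 0.2500, 0.1250, 0.1250, 0.1250, 0.1250], E[r] = 1.1250, γ^t·E[r] = 1.125000, running G = 1.125000
t=1: π = [0.1563, 0.1563, 0.1875, 0.1250, 0.1875, 0.1875], E[r] = 0.3750, γ^t·E[r] = 0.262500, running G = 1.387500
t=2: π = [0.1445, 0.1719, 0.1758, 0.1250, 0.1914, 0.1914], E[r] = 0.4766, γ^t·E[r] = 0.233516, running G = 1.621016
t=3: π = [0.1431, 0.1689, 0.1777, 0.1250, 0.1943, 0.1909], E[r] = 0.4614, γ^t·E[r] = 0.158269, running G = 1.779285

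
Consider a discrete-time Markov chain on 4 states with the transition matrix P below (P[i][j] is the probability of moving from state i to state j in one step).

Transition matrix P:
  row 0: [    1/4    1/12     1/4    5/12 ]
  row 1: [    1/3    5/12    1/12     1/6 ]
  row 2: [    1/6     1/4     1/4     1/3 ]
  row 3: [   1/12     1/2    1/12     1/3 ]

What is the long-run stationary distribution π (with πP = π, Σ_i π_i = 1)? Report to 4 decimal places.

π = [0.2178, 0.3447, 0.1436, 0.2940]

Balance equations π_j = Σ_i π_i·P[i][j]:
  π_0 = 1/4·π_0 + 1/3·π_1 + 1/6·π_2 + 1/12·π_3
  π_1 = 1/12·π_0 + 5/12·π_1 + 1/4·π_2 + 1/2·π_3
  π_2 = 1/4·π_0 + 1/12·π_1 + 1/4·π_2 + 1/12·π_3
  normalize: π_0 + π_1 + π_2 + π_3 = 1
Solving the linear system gives exactly π = [157/721, 71/206, 207/1442, 212/721].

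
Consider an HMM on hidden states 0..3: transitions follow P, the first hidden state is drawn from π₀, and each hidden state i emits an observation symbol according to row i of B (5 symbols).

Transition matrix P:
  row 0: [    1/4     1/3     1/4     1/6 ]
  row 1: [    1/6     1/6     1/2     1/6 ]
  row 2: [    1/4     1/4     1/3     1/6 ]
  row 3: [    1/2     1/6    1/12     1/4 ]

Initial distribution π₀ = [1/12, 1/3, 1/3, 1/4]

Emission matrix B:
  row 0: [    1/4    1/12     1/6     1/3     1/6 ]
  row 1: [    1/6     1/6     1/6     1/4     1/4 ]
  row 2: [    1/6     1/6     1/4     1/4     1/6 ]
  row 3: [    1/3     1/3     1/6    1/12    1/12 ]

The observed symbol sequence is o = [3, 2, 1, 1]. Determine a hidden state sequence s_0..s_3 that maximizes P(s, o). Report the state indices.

t=0: δ = [2.778e-02, 8.333e-02, 8.333e-02, 2.083e-02]  (obs o_0=3)
t=1: δ = [3.472e-03, 3.472e-03, 1.042e-02, 2.315e-03]  ψ = [2, 2, 1, 1]  (obs o_1=2)
t=2: δ = [2.170e-04, 4.340e-04, 5.787e-04, 5.787e-04]  ψ = [2, 2, 2, 2]  (obs o_2=1)
t=3: δ = [2.411e-05, 2.411e-05, 3.617e-05, 4.823e-05]  ψ = [3, 2, 1, 3]  (obs o_3=1)
backtrack: best end state = 3; path = [1, 2, 3, 3]

path = [1, 2, 3, 3]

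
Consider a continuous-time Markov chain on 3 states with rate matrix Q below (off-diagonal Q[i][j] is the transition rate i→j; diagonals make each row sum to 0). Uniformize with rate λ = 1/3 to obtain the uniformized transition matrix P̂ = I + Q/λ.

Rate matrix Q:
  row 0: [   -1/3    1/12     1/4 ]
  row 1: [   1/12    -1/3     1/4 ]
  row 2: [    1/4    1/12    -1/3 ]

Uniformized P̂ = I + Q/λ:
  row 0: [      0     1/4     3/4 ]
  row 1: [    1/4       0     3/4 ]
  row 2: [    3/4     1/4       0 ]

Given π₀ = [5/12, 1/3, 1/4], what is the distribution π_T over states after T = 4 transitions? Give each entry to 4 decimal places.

t=0: π = [0.4167, 0.3333, 0.2500]
t=1: π = [0.2708, 0.1667, 0.5625]
t=2: π = [0.4635, 0.2083, 0.3281]
t=3: π = [0.2982, 0.1979, 0.5039]
t=4: π = [0.4274, 0.2005, 0.3721]

π = [0.4274, 0.2005, 0.3721]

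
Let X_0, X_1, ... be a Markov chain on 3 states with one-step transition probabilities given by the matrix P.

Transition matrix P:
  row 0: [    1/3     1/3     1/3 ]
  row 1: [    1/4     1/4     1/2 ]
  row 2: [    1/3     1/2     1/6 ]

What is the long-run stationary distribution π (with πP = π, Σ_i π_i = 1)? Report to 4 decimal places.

π = [0.3034, 0.3596, 0.3371]

Balance equations π_j = Σ_i π_i·P[i][j]:
  π_0 = 1/3·π_0 + 1/4·π_1 + 1/3·π_2
  π_1 = 1/3·π_0 + 1/4·π_1 + 1/2·π_2
  normalize: π_0 + π_1 + π_2 = 1
Solving the linear system gives exactly π = [27/89, 32/89, 30/89].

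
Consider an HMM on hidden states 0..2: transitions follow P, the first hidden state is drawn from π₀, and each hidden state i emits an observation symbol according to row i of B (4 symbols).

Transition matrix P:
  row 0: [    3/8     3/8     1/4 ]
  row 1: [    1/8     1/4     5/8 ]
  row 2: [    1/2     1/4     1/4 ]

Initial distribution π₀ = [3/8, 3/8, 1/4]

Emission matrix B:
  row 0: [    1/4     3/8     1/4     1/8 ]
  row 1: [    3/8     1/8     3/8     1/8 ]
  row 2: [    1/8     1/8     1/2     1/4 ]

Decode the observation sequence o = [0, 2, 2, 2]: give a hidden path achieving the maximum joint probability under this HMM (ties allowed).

t=0: δ = [9.375e-02, 1.406e-01, 3.125e-02]  (obs o_0=0)
t=1: δ = [8.789e-03, 1.318e-02, 4.395e-02]  ψ = [0, 0, 1]  (obs o_1=2)
t=2: δ = [5.493e-03, 4.120e-03, 5.493e-03]  ψ = [2, 2, 2]  (obs o_2=2)
t=3: δ = [6.866e-04, 7.725e-04, 1.287e-03]  ψ = [2, 0, 1]  (obs o_3=2)
backtrack: best end state = 2; path = [1, 2, 1, 2]

path = [1, 2, 1, 2]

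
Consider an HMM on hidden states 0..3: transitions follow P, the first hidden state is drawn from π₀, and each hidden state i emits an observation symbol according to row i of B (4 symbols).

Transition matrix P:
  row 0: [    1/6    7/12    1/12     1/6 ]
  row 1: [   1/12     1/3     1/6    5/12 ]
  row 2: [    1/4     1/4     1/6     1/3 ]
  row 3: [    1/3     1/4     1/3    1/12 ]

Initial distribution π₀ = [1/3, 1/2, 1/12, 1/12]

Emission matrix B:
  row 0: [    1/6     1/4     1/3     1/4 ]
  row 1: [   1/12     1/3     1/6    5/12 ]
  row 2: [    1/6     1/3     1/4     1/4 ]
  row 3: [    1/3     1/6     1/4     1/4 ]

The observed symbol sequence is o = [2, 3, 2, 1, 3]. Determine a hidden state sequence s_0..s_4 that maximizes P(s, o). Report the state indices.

t=0: δ = [1.111e-01, 8.333e-02, 2.083e-02, 2.083e-02]  (obs o_0=2)
t=1: δ = [4.630e-03, 2.701e-02, 3.472e-03, 8.681e-03]  ψ = [0, 0, 1, 1]  (obs o_1=3)
t=2: δ = [9.645e-04, 1.500e-03, 1.125e-03, 2.813e-03]  ψ = [3, 1, 1, 1]  (obs o_2=2)
t=3: δ = [2.344e-04, 2.344e-04, 3.126e-04, 1.042e-04]  ψ = [3, 3, 3, 1]  (obs o_3=1)
t=4: δ = [1.954e-05, 5.698e-05, 1.302e-05, 2.605e-05]  ψ = [2, 0, 2, 2]  (obs o_4=3)
backtrack: best end state = 1; path = [0, 1, 3, 0, 1]

path = [0, 1, 3, 0, 1]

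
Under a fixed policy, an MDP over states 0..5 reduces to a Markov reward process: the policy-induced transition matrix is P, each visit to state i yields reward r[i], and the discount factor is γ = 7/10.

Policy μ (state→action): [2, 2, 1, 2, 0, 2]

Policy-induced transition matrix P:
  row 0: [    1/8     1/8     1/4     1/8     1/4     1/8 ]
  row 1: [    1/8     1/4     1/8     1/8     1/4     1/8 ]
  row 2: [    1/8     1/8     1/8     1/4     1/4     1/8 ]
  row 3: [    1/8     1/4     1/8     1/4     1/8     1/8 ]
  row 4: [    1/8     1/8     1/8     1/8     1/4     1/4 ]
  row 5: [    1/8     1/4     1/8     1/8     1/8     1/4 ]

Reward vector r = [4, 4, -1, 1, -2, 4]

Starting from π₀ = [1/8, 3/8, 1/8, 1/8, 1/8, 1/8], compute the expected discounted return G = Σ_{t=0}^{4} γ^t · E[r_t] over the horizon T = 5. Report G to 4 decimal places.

G = 4.9771

t=0: π = [0.1250, 0.3750, 0.1250, 0.1250, 0.1250, 0.1250], E[r] = 2.2500, γ^t·E[r] = 2.250000, running G = 2.250000
t=1: π = [0.1250, 0.2031, 0.1406, 0.1563, 0.2188, 0.1563], E[r] = 1.5156, γ^t·E[r] = 1.060938, running G = 3.310938
t=2: π = [0.1250, 0.1895, 0.1406, 0.1621, 0.2109, 0.1719], E[r] = 1.5449, γ^t·E[r] = 0.757012, running G = 4.067949
t=3: π = [0.1250, 0.1904, 0.1406, 0.1628, 0.2083, 0.1729], E[r] = 1.5588, γ^t·E[r] = 0.534681, running G = 4.602631
t=4: π = [0.1250, 0.1908, 0.1406, 0.1629, 0.2080, 0.1726], E[r] = 1.5598, γ^t·E[r] = 0.374519, running G = 4.977149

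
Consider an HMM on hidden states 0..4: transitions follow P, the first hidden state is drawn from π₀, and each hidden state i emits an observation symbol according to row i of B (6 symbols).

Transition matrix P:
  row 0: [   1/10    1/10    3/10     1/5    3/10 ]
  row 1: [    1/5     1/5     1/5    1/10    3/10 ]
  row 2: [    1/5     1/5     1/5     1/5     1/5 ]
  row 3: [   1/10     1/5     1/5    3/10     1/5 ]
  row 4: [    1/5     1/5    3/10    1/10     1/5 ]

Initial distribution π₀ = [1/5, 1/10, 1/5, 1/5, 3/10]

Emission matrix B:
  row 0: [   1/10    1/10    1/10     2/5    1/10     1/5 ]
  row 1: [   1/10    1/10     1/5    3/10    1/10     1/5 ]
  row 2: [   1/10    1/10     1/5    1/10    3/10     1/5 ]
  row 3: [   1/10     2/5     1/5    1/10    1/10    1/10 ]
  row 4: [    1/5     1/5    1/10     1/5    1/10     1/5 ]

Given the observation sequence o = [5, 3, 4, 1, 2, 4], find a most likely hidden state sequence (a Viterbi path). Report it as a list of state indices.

t=0: δ = [4.000e-02, 2.000e-02, 4.000e-02, 2.000e-02, 6.000e-02]  (obs o_0=5)
t=1: δ = [4.800e-03, 3.600e-03, 1.800e-03, 8.000e-04, 2.400e-03]  ψ = [4, 4, 4, 0, 0]  (obs o_1=3)
t=2: δ = [7.200e-05, 7.200e-05, 4.320e-04, 9.600e-05, 1.440e-04]  ψ = [1, 1, 0, 0, 0]  (obs o_2=4)
t=3: δ = [8.640e-06, 8.640e-06, 8.640e-06, 3.456e-05, 1.728e-05]  ψ = [2, 2, 2, 2, 2]  (obs o_3=1)
t=4: δ = [3.456e-07, 1.382e-06, 1.382e-06, 2.074e-06, 6.912e-07]  ψ = [3, 3, 3, 3, 3]  (obs o_4=2)
t=5: δ = [2.765e-08, 4.147e-08, 1.244e-07, 6.221e-08, 4.147e-08]  ψ = [1, 3, 3, 3, 1]  (obs o_5=4)
backtrack: best end state = 2; path = [4, 0, 2, 3, 3, 2]

path = [4, 0, 2, 3, 3, 2]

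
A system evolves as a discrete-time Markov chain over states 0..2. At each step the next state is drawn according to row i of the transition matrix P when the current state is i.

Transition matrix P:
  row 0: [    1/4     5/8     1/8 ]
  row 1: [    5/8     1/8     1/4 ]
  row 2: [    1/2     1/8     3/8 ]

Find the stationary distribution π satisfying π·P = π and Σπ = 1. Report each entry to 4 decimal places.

Balance equations π_j = Σ_i π_i·P[i][j]:
  π_0 = 1/4·π_0 + 5/8·π_1 + 1/2·π_2
  π_1 = 5/8·π_0 + 1/8·π_1 + 1/8·π_2
  normalize: π_0 + π_1 + π_2 = 1
Solving the linear system gives exactly π = [33/76, 13/38, 17/76].

π = [0.4342, 0.3421, 0.2237]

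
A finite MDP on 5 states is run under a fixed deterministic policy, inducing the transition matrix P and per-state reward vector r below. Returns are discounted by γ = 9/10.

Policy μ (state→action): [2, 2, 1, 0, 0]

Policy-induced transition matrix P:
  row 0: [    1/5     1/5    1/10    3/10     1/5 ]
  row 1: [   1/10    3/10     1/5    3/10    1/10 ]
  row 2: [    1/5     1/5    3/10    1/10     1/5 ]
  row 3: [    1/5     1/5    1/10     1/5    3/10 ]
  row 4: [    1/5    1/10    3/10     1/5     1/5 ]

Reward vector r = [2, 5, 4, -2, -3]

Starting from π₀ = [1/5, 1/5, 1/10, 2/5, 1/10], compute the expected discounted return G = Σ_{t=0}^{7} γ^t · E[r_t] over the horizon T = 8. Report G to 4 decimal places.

t=0: π = [0.2000, 0.2000, 0.1000, 0.4000, 0.1000], E[r] = 0.7000, γ^t·E[r] = 0.700000, running G = 0.700000
t=1: π = [0.1800, 0.2100, 0.1600, 0.2300, 0.2200], E[r] = 0.9300, γ^t·E[r] = 0.837000, running G = 1.537000
t=2: π = [0.1790, 0.1990, 0.1970, 0.2230, 0.2020], E[r] = 1.0890, γ^t·E[r] = 0.882090, running G = 2.419090
t=3: π = [0.1801, 0.1997, 0.1997, 0.2181, 0.2024], E[r] = 1.1141, γ^t·E[r] = 0.812179, running G = 3.231269
t=4: π = [0.1800, 0.1997, 0.2004, 0.2180, 0.2018], E[r] = 1.1187, γ^t·E[r] = 0.733999, running G = 3.965268
t=5: π = [0.1800, 0.1998, 0.2004, 0.2179, 0.2018], E[r] = 1.1193, γ^t·E[r] = 0.660945, running G = 4.626213
t=6: π = [0.1800, 0.1998, 0.2004, 0.2179, 0.2018], E[r] = 1.1194, γ^t·E[r] = 0.594901, running G = 5.221115
t=7: π = [0.1800, 0.1998, 0.2004, 0.2179, 0.2018], E[r] = 1.1194, γ^t·E[r] = 0.535417, running G = 5.756531

G = 5.7565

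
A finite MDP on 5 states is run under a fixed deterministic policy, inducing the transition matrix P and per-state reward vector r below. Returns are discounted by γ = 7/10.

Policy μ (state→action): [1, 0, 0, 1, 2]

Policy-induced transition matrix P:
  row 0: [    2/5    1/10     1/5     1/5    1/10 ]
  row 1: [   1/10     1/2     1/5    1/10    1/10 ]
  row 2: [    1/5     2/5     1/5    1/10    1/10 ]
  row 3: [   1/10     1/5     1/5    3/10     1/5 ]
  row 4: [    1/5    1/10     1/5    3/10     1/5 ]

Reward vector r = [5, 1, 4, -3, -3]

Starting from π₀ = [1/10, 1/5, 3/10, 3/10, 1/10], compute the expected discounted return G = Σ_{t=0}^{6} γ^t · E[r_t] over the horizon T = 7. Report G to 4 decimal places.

t=0: π = [0.1000, 0.2000, 0.3000, 0.3000, 0.1000], E[r] = 0.7000, γ^t·E[r] = 0.700000, running G = 0.700000
t=1: π = [0.1700, 0.3000, 0.2000, 0.1900, 0.1400], E[r] = 0.9600, γ^t·E[r] = 0.672000, running G = 1.372000
t=2: π = [0.1850, 0.2990, 0.2000, 0.1830, 0.1330], E[r] = 1.0760, γ^t·E[r] = 0.527240, running G = 1.899240
t=3: π = [0.1888, 0.2979, 0.2000, 0.1817, 0.1316], E[r] = 1.1020, γ^t·E[r] = 0.377986, running G = 2.277226
t=4: π = [0.1898, 0.2973, 0.2000, 0.1815, 0.1313], E[r] = 1.1077, γ^t·E[r] = 0.265964, running G = 2.543190
t=5: π = [0.1901, 0.2971, 0.2000, 0.1816, 0.1313], E[r] = 1.1089, γ^t·E[r] = 0.186378, running G = 2.729567
t=6: π = [0.1902, 0.2970, 0.2000, 0.1816, 0.1313], E[r] = 1.1092, γ^t·E[r] = 0.130492, running G = 2.860059

G = 2.8601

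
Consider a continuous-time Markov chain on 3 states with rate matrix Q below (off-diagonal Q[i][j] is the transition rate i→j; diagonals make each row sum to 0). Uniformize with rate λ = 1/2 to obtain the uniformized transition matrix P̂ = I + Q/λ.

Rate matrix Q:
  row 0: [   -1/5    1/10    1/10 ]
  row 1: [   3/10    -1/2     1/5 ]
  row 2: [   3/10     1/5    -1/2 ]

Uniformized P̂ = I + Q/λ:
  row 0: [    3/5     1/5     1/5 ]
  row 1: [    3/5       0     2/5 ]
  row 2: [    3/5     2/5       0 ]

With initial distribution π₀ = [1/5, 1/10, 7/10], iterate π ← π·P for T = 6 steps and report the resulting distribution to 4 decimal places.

t=0: π = [0.2000, 0.1000, 0.7000]
t=1: π = [0.6000, 0.3200, 0.0800]
t=2: π = [0.6000, 0.1520, 0.2480]
t=3: π = [0.6000, 0.2192, 0.1808]
t=4: π = [0.6000, 0.1923, 0.2077]
t=5: π = [0.6000, 0.2031, 0.1969]
t=6: π = [0.6000, 0.1988, 0.2012]

π = [0.6000, 0.1988, 0.2012]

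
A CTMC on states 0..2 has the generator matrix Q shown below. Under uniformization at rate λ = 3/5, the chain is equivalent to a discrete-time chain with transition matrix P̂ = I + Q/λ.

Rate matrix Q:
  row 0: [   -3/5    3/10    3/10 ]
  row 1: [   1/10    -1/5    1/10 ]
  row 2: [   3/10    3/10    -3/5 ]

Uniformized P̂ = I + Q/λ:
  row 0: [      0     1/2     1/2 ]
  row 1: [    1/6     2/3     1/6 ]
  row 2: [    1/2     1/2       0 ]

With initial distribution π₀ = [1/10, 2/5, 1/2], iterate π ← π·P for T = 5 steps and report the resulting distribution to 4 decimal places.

t=0: π = [0.1000, 0.4000, 0.5000]
t=1: π = [0.3167, 0.5667, 0.1167]
t=2: π = [0.1528, 0.5944, 0.2528]
t=3: π = [0.2255, 0.5991, 0.1755]
t=4: π = [0.1876, 0.5998, 0.2126]
t=5: π = [0.2063, 0.6000, 0.1938]

π = [0.2063, 0.6000, 0.1938]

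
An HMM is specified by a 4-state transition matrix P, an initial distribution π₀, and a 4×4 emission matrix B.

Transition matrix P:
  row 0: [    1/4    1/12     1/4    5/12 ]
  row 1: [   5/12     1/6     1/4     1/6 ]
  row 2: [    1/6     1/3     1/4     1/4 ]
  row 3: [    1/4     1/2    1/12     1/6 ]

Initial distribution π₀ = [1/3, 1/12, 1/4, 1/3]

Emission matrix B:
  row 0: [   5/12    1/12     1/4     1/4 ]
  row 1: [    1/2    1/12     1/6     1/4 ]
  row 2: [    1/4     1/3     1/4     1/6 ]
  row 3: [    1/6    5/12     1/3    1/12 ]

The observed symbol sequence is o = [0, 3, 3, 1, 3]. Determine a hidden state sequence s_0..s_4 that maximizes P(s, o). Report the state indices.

path = [3, 1, 0, 3, 1]

t=0: δ = [1.389e-01, 4.167e-02, 6.250e-02, 5.556e-02]  (obs o_0=0)
t=1: δ = [8.681e-03, 6.944e-03, 5.787e-03, 4.823e-03]  ψ = [0, 3, 0, 0]  (obs o_1=3)
t=2: δ = [7.234e-04, 6.028e-04, 3.617e-04, 3.014e-04]  ψ = [1, 3, 0, 0]  (obs o_2=3)
t=3: δ = [2.093e-05, 1.256e-05, 6.028e-05, 1.256e-04]  ψ = [1, 3, 0, 0]  (obs o_3=1)
t=4: δ = [7.849e-06, 1.570e-05, 2.512e-06, 1.744e-06]  ψ = [3, 3, 2, 3]  (obs o_4=3)
backtrack: best end state = 1; path = [3, 1, 0, 3, 1]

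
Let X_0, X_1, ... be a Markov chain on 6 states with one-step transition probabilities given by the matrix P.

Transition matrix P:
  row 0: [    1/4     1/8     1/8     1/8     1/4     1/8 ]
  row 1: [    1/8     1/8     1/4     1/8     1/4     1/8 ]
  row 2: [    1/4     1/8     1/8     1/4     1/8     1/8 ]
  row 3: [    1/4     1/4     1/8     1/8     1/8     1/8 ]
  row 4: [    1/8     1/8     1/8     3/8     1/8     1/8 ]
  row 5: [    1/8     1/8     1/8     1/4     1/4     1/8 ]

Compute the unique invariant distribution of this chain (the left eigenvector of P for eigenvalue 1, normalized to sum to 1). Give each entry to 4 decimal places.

π = [0.1926, 0.1506, 0.1438, 0.2045, 0.1835, 0.1250]

Balance equations π_j = Σ_i π_i·P[i][j]:
  π_0 = 1/4·π_0 + 1/8·π_1 + 1/4·π_2 + 1/4·π_3 + 1/8·π_4 + 1/8·π_5
  π_1 = 1/8·π_0 + 1/8·π_1 + 1/8·π_2 + 1/4·π_3 + 1/8·π_4 + 1/8·π_5
  π_2 = 1/8·π_0 + 1/4·π_1 + 1/8·π_2 + 1/8·π_3 + 1/8·π_4 + 1/8·π_5
  π_3 = 1/8·π_0 + 1/8·π_1 + 1/4·π_2 + 1/8·π_3 + 3/8·π_4 + 1/4·π_5
  π_4 = 1/4·π_0 + 1/4·π_1 + 1/8·π_2 + 1/8·π_3 + 1/8·π_4 + 1/4·π_5
  normalize: π_0 + π_1 + π_2 + π_3 + π_4 + π_5 = 1
Solving the linear system gives exactly π = [7287/37832, 712/4729, 5441/37832, 967/4729, 6943/37832, 1/8].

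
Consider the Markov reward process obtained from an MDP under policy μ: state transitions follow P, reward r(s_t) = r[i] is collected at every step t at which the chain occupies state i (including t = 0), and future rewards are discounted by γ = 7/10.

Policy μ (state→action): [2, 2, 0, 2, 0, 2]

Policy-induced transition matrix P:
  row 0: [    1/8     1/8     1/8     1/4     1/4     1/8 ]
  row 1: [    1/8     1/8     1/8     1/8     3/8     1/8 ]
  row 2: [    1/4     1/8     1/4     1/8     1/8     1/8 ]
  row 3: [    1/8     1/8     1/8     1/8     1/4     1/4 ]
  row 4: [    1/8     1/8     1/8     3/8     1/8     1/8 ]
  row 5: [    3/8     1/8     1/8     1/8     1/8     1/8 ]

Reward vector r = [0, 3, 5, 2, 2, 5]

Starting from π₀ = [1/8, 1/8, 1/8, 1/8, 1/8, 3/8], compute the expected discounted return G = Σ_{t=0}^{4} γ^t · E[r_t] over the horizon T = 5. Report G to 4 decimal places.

t=0: π = [0.1250, 0.1250, 0.1250, 0.1250, 0.1250, 0.3750], E[r] = 3.3750, γ^t·E[r] = 3.375000, running G = 3.375000
t=1: π = [0.2344, 0.1250, 0.1406, 0.1719, 0.1875, 0.1406], E[r] = 2.5000, γ^t·E[r] = 1.750000, running G = 5.125000
t=2: π = [0.1777, 0.1250, 0.1426, 0.2012, 0.2070, 0.1465], E[r] = 2.6367, γ^t·E[r] = 1.291992, running G = 6.416992
t=3: π = [0.1794, 0.1250, 0.1428, 0.1990, 0.2036, 0.1501], E[r] = 2.6450, γ^t·E[r] = 0.907242, running G = 7.324234
t=4: π = [0.1804, 0.1250, 0.1429, 0.1983, 0.2036, 0.1499], E[r] = 2.6424, γ^t·E[r] = 0.634439, running G = 7.958673

G = 7.9587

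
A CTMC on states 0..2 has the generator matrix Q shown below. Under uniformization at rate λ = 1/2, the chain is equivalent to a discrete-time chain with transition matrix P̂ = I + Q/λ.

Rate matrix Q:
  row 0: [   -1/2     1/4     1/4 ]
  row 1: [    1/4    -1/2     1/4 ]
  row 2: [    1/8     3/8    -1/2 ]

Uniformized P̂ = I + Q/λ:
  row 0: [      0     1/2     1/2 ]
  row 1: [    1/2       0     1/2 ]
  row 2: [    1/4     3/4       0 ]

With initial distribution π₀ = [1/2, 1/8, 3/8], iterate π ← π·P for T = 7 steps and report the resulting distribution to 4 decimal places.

π = [0.2749, 0.3921, 0.3330]

t=0: π = [0.5000, 0.1250, 0.3750]
t=1: π = [0.1563, 0.5313, 0.3125]
t=2: π = [0.3438, 0.3125, 0.3438]
t=3: π = [0.2422, 0.4297, 0.3281]
t=4: π = [0.2969, 0.3672, 0.3359]
t=5: π = [0.2676, 0.4004, 0.3320]
t=6: π = [0.2832, 0.3828, 0.3340]
t=7: π = [0.2749, 0.3921, 0.3330]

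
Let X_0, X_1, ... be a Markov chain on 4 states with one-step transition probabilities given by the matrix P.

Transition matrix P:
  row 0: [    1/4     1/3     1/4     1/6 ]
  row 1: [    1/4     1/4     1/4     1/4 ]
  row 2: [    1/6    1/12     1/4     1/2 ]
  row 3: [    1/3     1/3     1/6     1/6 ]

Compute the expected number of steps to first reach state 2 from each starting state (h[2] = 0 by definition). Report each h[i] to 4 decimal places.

h = [4.2740, 4.3014, 0.0000, 4.6301]

First-step conditioning: h[2] = 0; for i ≠ 2, h[i] = 1 + Σ_k P[i][k]·h[k].
  h[0] = 1 + 1/4·h[0] + 1/3·h[1] + 1/6·h[3]
  h[1] = 1 + 1/4·h[0] + 1/4·h[1] + 1/4·h[3]
  h[3] = 1 + 1/3·h[0] + 1/3·h[1] + 1/6·h[3]
Solving the 3×3 linear system over states ≠ 2 gives exactly h = [312/73, 314/73, 0, 338/73] (h[2] = 0 is the target).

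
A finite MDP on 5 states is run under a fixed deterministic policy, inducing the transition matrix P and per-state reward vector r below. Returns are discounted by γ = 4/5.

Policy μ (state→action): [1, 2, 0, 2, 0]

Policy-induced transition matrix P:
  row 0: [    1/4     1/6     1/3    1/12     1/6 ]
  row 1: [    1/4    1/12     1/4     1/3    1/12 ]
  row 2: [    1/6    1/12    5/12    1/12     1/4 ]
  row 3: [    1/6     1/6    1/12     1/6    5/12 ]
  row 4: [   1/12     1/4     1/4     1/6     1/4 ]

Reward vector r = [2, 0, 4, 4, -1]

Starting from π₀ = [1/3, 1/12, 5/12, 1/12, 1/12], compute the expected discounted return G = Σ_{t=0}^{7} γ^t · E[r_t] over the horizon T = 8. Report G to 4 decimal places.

t=0: π = [0.3333, 0.0833, 0.4167, 0.0833, 0.0833], E[r] = 2.5833, γ^t·E[r] = 2.583333, running G = 2.583333
t=1: π = [0.1944, 0.1319, 0.3333, 0.1181, 0.2222], E[r] = 1.9722, γ^t·E[r] = 1.577778, running G = 4.161111
t=2: π = [0.1753, 0.1464, 0.3021, 0.1447, 0.2315], E[r] = 1.9063, γ^t·E[r] = 1.220000, running G = 5.381111
t=3: π = [0.1742, 0.1486, 0.2908, 0.1513, 0.2351], E[r] = 1.8818, γ^t·E[r] = 0.963481, running G = 6.344593
t=4: π = [0.1740, 0.1496, 0.2878, 0.1527, 0.2359], E[r] = 1.8738, γ^t·E[r] = 0.767519, running G = 7.112112
t=5: π = [0.1740, 0.1499, 0.2870, 0.1531, 0.2360], E[r] = 1.8725, γ^t·E[r] = 0.613582, running G = 7.725694
t=6: π = [0.1740, 0.1499, 0.2868, 0.1532, 0.2360], E[r] = 1.8721, γ^t·E[r] = 0.490760, running G = 8.216454
t=7: π = [0.1740, 0.1499, 0.2868, 0.1533, 0.2361], E[r] = 1.8720, γ^t·E[r] = 0.392586, running G = 8.609040

G = 8.6090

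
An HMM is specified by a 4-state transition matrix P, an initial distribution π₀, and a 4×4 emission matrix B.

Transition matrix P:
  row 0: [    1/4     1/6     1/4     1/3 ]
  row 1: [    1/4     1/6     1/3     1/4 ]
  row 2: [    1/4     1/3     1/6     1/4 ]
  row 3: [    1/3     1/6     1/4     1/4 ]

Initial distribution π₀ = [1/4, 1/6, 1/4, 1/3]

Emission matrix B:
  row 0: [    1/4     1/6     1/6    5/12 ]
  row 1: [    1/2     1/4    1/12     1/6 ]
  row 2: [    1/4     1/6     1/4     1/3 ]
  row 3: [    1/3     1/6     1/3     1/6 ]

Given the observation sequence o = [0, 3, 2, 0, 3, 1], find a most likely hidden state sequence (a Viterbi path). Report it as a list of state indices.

path = [3, 0, 2, 1, 2, 1]

t=0: δ = [6.250e-02, 8.333e-02, 6.250e-02, 1.111e-01]  (obs o_0=0)
t=1: δ = [1.543e-02, 3.472e-03, 9.259e-03, 4.630e-03]  ψ = [3, 2, 1, 3]  (obs o_1=3)
t=2: δ = [6.430e-04, 2.572e-04, 9.645e-04, 1.715e-03]  ψ = [0, 2, 0, 0]  (obs o_2=2)
t=3: δ = [1.429e-04, 1.608e-04, 1.072e-04, 1.429e-04]  ψ = [3, 2, 3, 3]  (obs o_3=0)
t=4: δ = [1.985e-05, 5.954e-06, 1.786e-05, 7.938e-06]  ψ = [3, 2, 1, 0]  (obs o_4=3)
t=5: δ = [8.269e-07, 1.488e-06, 8.269e-07, 1.103e-06]  ψ = [0, 2, 0, 0]  (obs o_5=1)
backtrack: best end state = 1; path = [3, 0, 2, 1, 2, 1]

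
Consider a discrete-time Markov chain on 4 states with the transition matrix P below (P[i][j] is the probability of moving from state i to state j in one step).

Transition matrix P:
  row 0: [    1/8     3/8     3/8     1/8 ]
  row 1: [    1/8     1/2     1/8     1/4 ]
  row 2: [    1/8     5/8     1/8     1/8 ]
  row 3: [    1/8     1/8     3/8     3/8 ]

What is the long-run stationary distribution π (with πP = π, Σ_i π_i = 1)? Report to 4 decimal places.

π = [0.1250, 0.4224, 0.2155, 0.2371]

Balance equations π_j = Σ_i π_i·P[i][j]:
  π_0 = 1/8·π_0 + 1/8·π_1 + 1/8·π_2 + 1/8·π_3
  π_1 = 3/8·π_0 + 1/2·π_1 + 5/8·π_2 + 1/8·π_3
  π_2 = 3/8·π_0 + 1/8·π_1 + 1/8·π_2 + 3/8·π_3
  normalize: π_0 + π_1 + π_2 + π_3 = 1
Solving the linear system gives exactly π = [1/8, 49/116, 25/116, 55/232].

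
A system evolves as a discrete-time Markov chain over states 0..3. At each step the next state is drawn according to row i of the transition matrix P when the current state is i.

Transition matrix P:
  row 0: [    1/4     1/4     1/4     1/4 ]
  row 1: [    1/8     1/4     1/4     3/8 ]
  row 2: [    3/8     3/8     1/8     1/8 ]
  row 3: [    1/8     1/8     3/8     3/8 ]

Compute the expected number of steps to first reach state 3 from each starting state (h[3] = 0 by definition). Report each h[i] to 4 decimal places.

First-step conditioning: h[3] = 0; for i ≠ 3, h[i] = 1 + Σ_k P[i][k]·h[k].
  h[0] = 1 + 1/4·h[0] + 1/4·h[1] + 1/4·h[2]
  h[1] = 1 + 1/8·h[0] + 1/4·h[1] + 1/4·h[2]
  h[2] = 1 + 3/8·h[0] + 3/8·h[1] + 1/8·h[2]
Solving the 3×3 linear system over states ≠ 3 gives exactly h = [144/37, 126/37, 158/37, 0] (h[3] = 0 is the target).

h = [3.8919, 3.4054, 4.2703, 0.0000]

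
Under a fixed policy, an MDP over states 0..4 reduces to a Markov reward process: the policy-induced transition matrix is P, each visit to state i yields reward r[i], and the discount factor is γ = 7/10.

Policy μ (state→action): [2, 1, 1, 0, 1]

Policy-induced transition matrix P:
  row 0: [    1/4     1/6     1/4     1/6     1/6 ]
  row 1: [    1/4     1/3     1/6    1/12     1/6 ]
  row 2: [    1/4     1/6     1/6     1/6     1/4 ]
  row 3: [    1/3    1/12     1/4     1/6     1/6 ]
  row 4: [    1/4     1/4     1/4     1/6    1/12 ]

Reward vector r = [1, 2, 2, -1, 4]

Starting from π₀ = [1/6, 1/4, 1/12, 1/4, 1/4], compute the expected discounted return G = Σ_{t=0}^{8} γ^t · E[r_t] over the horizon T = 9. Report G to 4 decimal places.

t=0: π = [0.1667, 0.2500, 0.0833, 0.2500, 0.2500], E[r] = 1.5833, γ^t·E[r] = 1.583333, running G = 1.583333
t=1: π = [0.2708, 0.2083, 0.2222, 0.1458, 0.1528], E[r] = 1.5972, γ^t·E[r] = 1.118056, running G = 2.701389
t=2: π = [0.2622, 0.2020, 0.2141, 0.1493, 0.1725], E[r] = 1.6348, γ^t·E[r] = 0.801071, running G = 3.502459
t=3: π = [0.2624, 0.2023, 0.2153, 0.1498, 0.1701], E[r] = 1.6283, γ^t·E[r] = 0.558516, running G = 4.060976
t=4: π = [0.2625, 0.2021, 0.2152, 0.1498, 0.1704], E[r] = 1.6289, γ^t·E[r] = 0.391109, running G = 4.452085
t=5: π = [0.2625, 0.2021, 0.2152, 0.1498, 0.1704], E[r] = 1.6288, γ^t·E[r] = 0.273757, running G = 4.725842
t=6: π = [0.2625, 0.2021, 0.2152, 0.1498, 0.1704], E[r] = 1.6288, γ^t·E[r] = 0.191631, running G = 4.917473
t=7: π = [0.2625, 0.2021, 0.2152, 0.1498, 0.1704], E[r] = 1.6288, γ^t·E[r] = 0.134141, running G = 5.051614
t=8: π = [0.2625, 0.2021, 0.2152, 0.1498, 0.1704], E[r] = 1.6288, γ^t·E[r] = 0.093899, running G = 5.145513

G = 5.1455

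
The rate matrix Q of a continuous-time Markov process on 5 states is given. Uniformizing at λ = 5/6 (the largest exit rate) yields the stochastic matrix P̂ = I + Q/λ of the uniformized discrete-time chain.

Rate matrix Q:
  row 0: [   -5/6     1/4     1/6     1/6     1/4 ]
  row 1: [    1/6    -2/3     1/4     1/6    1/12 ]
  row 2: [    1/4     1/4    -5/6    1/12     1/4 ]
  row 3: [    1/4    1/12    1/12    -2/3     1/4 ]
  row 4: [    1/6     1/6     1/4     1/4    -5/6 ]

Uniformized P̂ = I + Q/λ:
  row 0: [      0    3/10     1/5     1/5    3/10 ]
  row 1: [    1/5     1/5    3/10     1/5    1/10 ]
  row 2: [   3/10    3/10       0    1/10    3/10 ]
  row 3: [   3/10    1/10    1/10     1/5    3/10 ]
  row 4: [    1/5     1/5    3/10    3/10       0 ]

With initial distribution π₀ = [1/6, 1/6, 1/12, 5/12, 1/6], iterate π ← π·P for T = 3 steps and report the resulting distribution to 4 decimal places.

t=0: π = [0.1667, 0.1667, 0.0833, 0.4167, 0.1667]
t=1: π = [0.2167, 0.1833, 0.1750, 0.2083, 0.2167]
t=2: π = [0.1950, 0.2183, 0.1842, 0.2042, 0.1983]
t=3: π = [0.1998, 0.2175, 0.1844, 0.2014, 0.1968]

π = [0.1998, 0.2175, 0.1844, 0.2014, 0.1968]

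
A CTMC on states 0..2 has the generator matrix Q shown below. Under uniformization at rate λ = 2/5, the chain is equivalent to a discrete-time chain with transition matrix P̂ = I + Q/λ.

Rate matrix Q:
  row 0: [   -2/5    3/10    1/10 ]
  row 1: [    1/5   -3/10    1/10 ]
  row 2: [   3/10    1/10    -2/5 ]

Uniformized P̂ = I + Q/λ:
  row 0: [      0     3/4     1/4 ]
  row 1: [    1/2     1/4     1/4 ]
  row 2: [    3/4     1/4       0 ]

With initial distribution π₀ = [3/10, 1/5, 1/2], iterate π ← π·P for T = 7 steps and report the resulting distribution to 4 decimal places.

π = [0.3695, 0.4305, 0.2000]

t=0: π = [0.3000, 0.2000, 0.5000]
t=1: π = [0.4750, 0.4000, 0.1250]
t=2: π = [0.2938, 0.4875, 0.2188]
t=3: π = [0.4078, 0.3969, 0.1953]
t=4: π = [0.3449, 0.4539, 0.2012]
t=5: π = [0.3778, 0.4225, 0.1997]
t=6: π = [0.3610, 0.4389, 0.2001]
t=7: π = [0.3695, 0.4305, 0.2000]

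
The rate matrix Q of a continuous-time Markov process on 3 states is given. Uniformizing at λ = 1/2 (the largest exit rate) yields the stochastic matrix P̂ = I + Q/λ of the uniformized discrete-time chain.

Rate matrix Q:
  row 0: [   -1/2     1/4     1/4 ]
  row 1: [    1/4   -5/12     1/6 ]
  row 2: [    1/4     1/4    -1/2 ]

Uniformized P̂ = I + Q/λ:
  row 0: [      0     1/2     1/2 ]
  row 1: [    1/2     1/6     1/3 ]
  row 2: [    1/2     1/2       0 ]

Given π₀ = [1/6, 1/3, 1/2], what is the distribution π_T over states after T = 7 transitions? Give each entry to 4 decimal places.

π = [0.3346, 0.3750, 0.2903]

t=0: π = [0.1667, 0.3333, 0.5000]
t=1: π = [0.4167, 0.3889, 0.1944]
t=2: π = [0.2917, 0.3704, 0.3380]
t=3: π = [0.3542, 0.3765, 0.2693]
t=4: π = [0.3229, 0.3745, 0.3026]
t=5: π = [0.3385, 0.3752, 0.2863]
t=6: π = [0.3307, 0.3749, 0.2943]
t=7: π = [0.3346, 0.3750, 0.2903]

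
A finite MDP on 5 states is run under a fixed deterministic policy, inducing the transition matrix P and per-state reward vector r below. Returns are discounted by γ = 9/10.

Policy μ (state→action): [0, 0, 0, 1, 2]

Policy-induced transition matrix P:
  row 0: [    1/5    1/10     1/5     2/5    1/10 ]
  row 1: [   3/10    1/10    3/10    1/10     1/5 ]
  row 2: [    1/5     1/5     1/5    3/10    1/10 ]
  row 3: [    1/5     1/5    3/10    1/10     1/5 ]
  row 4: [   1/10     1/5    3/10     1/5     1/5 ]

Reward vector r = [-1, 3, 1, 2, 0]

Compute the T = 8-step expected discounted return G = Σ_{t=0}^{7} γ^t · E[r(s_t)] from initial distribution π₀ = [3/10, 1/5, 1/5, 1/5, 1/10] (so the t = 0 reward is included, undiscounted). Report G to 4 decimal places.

G = 5.5619

t=0: π = [0.3000, 0.2000, 0.2000, 0.2000, 0.1000], E[r] = 0.9000, γ^t·E[r] = 0.900000, running G = 0.900000
t=1: π = [0.2100, 0.1500, 0.2500, 0.2400, 0.1500], E[r] = 0.9700, γ^t·E[r] = 0.873000, running G = 1.773000
t=2: π = [0.2000, 0.1640, 0.2540, 0.2280, 0.1540], E[r] = 1.0020, γ^t·E[r] = 0.811620, running G = 2.584620
t=3: π = [0.2010, 0.1636, 0.2546, 0.2262, 0.1546], E[r] = 0.9968, γ^t·E[r] = 0.726667, running G = 3.311287
t=4: π = [0.2009, 0.1635, 0.2544, 0.2267, 0.1544], E[r] = 0.9975, γ^t·E[r] = 0.654473, running G = 3.965760
t=5: π = [0.2009, 0.1636, 0.2545, 0.2266, 0.1545], E[r] = 0.9974, γ^t·E[r] = 0.588971, running G = 4.554731
t=6: π = [0.2009, 0.1636, 0.2545, 0.2266, 0.1545], E[r] = 0.9974, γ^t·E[r] = 0.530080, running G = 5.084811
t=7: π = [0.2009, 0.1636, 0.2545, 0.2266, 0.1545], E[r] = 0.9974, γ^t·E[r] = 0.477071, running G = 5.561883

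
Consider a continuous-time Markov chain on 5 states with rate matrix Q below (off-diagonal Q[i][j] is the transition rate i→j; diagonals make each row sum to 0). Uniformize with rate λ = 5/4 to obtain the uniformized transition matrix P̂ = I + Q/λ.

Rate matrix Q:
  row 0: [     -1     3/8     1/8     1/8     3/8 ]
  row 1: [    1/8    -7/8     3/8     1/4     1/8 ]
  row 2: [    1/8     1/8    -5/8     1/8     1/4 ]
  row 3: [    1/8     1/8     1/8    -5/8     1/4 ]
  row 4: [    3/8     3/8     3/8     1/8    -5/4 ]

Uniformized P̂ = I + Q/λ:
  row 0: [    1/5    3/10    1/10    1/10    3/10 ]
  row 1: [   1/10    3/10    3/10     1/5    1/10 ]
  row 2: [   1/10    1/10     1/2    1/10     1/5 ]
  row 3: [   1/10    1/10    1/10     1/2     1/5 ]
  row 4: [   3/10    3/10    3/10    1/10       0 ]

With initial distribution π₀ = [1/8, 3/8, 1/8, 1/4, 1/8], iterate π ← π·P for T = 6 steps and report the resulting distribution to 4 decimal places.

π = [0.1471, 0.2023, 0.2877, 0.2008, 0.1621]

t=0: π = [0.1250, 0.3750, 0.1250, 0.2500, 0.1250]
t=1: π = [0.1375, 0.2250, 0.2500, 0.2375, 0.1500]
t=2: π = [0.1438, 0.2025, 0.2750, 0.2175, 0.1613]
t=3: π = [0.1466, 0.2015, 0.2828, 0.2073, 0.1619]
t=4: π = [0.1470, 0.2020, 0.2858, 0.2031, 0.1621]
t=5: π = [0.1471, 0.2022, 0.2871, 0.2014, 0.1621]
t=6: π = [0.1471, 0.2023, 0.2877, 0.2008, 0.1621]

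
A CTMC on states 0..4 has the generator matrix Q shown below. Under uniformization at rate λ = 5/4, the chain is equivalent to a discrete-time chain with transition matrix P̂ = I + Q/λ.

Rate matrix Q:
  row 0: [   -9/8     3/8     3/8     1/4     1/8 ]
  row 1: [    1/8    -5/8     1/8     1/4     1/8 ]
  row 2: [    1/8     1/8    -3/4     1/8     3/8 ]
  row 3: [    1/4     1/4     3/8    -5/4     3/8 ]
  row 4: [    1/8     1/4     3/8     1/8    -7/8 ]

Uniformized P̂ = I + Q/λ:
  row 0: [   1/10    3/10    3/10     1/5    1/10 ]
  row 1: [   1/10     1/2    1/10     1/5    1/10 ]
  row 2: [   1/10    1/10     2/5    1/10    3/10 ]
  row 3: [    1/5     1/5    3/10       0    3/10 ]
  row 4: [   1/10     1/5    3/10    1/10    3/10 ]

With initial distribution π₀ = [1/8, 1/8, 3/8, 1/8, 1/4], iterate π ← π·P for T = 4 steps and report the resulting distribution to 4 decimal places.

π = [0.1123, 0.2598, 0.2769, 0.1244, 0.2265]

t=0: π = [0.1250, 0.1250, 0.3750, 0.1250, 0.2500]
t=1: π = [0.1125, 0.2125, 0.3125, 0.1125, 0.2500]
t=2: π = [0.1113, 0.2438, 0.2888, 0.1213, 0.2350]
t=3: π = [0.1121, 0.2554, 0.2801, 0.1234, 0.2290]
t=4: π = [0.1123, 0.2598, 0.2769, 0.1244, 0.2265]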